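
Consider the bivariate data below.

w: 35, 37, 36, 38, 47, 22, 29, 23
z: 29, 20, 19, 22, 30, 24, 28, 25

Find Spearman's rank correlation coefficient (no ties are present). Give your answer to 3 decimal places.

Rank w: 4, 6, 5, 7, 8, 1, 3, 2
Rank z: 7, 2, 1, 3, 8, 4, 6, 5
d = rank(w) − rank(z): -3, 4, 4, 4, 0, -3, -3, -3; Σd² = 84
ρ = 1 − 6Σd² / [n(n²−1)] = 1 − 6×84 / (8×63) = 1 − 504/504 ≈ 0.000

0.000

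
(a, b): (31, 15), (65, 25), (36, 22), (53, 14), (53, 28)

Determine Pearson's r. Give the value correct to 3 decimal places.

0.462

n = 5, Σa = 238, Σb = 104, Σa² = 12100, Σb² = 2314, Σab = 5108
nΣab − ΣaΣb = 25540 − 24752 = 788
nΣa² − (Σa)² = 60500 − 56644 = 3856; nΣb² − (Σb)² = 11570 − 10816 = 754
r = 788 / √(3856 × 754) = 788 / 1705.1170 ≈ 0.462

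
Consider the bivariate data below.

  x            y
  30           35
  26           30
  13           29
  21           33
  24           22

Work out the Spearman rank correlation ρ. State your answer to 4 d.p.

Rank x: 5, 4, 1, 2, 3
Rank y: 5, 3, 2, 4, 1
d = rank(x) − rank(y): 0, 1, -1, -2, 2; Σd² = 10
ρ = 1 − 6Σd² / [n(n²−1)] = 1 − 6×10 / (5×24) = 1 − 60/120 ≈ 0.5000

0.5000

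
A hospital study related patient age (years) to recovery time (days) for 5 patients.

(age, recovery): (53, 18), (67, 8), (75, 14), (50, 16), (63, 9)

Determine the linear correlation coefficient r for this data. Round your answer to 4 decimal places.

n = 5, Σx = 308, Σy = 65, Σx² = 19392, Σy² = 921, Σxy = 3907
nΣxy − ΣxΣy = 19535 − 20020 = -485
nΣx² − (Σx)² = 96960 − 94864 = 2096; nΣy² − (Σy)² = 4605 − 4225 = 380
r = -485 / √(2096 × 380) = -485 / 892.4573 ≈ -0.5434

-0.5434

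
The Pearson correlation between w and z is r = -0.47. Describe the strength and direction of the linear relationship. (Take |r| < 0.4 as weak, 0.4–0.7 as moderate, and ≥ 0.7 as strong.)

r = -0.47 < 0 so the relationship is negative.
|r| = 0.47, which falls in the moderate range.

moderate negative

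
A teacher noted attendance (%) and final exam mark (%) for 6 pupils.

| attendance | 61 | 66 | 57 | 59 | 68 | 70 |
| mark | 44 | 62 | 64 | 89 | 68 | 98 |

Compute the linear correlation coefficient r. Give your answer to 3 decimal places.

0.334

n = 6, Σx = 381, Σy = 425, Σx² = 24331, Σy² = 32025, Σxy = 27159
nΣxy − ΣxΣy = 162954 − 161925 = 1029
nΣx² − (Σx)² = 145986 − 145161 = 825; nΣy² − (Σy)² = 192150 − 180625 = 11525
r = 1029 / √(825 × 11525) = 1029 / 3083.5248 ≈ 0.334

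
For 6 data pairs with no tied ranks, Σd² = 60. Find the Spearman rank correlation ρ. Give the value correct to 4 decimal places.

-0.7143

ρ = 1 − 6Σd² / [n(n²−1)] = 1 − 6×60 / (6×35)
  = 1 − 360/210 = 1 − 1.71429 ≈ -0.7143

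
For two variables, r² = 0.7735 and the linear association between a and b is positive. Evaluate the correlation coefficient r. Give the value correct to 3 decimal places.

0.879

|r| = √0.7735 = 0.879
The association is positive, so r = 0.879.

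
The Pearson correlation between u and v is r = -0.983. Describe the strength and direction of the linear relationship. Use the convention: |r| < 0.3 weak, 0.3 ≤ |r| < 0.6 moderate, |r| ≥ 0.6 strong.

r = -0.983 < 0 so the relationship is negative.
|r| = 0.983, which falls in the strong range.

strong negative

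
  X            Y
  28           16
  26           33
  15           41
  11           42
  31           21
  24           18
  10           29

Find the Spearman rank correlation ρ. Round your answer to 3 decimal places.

Rank X: 6, 5, 3, 2, 7, 4, 1
Rank Y: 1, 5, 6, 7, 3, 2, 4
d = rank(X) − rank(Y): 5, 0, -3, -5, 4, 2, -3; Σd² = 88
ρ = 1 − 6Σd² / [n(n²−1)] = 1 − 6×88 / (7×48) = 1 − 528/336 ≈ -0.571

-0.571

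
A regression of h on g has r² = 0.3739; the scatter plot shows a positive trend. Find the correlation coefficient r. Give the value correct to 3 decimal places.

|r| = √0.3739 = 0.611
The association is positive, so r = 0.611.

0.611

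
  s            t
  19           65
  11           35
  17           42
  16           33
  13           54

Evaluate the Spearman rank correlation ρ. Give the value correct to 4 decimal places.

0.5000

Rank s: 5, 1, 4, 3, 2
Rank t: 5, 2, 3, 1, 4
d = rank(s) − rank(t): 0, -1, 1, 2, -2; Σd² = 10
ρ = 1 − 6Σd² / [n(n²−1)] = 1 − 6×10 / (5×24) = 1 − 60/120 ≈ 0.5000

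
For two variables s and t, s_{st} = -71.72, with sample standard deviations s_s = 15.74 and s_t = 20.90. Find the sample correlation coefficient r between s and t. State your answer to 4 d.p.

-0.2180

r = Cov(s,t) / (s_s · s_t) = -71.72 / (15.74 × 20.90)
  = -71.72 / 328.9660 ≈ -0.2180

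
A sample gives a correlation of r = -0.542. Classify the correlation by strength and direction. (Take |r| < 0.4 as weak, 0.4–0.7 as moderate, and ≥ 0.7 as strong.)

moderate negative

r = -0.542 < 0 so the relationship is negative.
|r| = 0.542, which falls in the moderate range.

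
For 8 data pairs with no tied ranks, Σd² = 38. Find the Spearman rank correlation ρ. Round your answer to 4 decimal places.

ρ = 1 − 6Σd² / [n(n²−1)] = 1 − 6×38 / (8×63)
  = 1 − 228/504 = 1 − 0.45238 ≈ 0.5476

0.5476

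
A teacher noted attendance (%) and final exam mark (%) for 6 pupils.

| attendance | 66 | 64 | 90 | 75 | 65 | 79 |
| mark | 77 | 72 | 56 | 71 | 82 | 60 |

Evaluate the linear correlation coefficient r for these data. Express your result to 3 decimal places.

-0.903

n = 6, Σx = 439, Σy = 418, Σx² = 32643, Σy² = 29614, Σxy = 30125
nΣxy − ΣxΣy = 180750 − 183502 = -2752
nΣx² − (Σx)² = 195858 − 192721 = 3137; nΣy² − (Σy)² = 177684 − 174724 = 2960
r = -2752 / √(3137 × 2960) = -2752 / 3047.2151 ≈ -0.903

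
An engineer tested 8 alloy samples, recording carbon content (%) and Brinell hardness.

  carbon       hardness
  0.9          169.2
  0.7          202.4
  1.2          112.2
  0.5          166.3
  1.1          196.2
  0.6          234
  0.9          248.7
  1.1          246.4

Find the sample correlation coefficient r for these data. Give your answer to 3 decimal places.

-0.187

n = 8, Σx = 7, Σy = 1575.4, Σx² = 6.58, Σy² = 325654.02, Σxy = 1362.84
nΣxy − ΣxΣy = 10902.72 − 11027.8 = -125.08
nΣx² − (Σx)² = 52.64 − 49 = 3.64; nΣy² − (Σy)² = 2605232.16 − 2481885.16 = 123347
r = -125.08 / √(3.64 × 123347) = -125.08 / 670.0620 ≈ -0.187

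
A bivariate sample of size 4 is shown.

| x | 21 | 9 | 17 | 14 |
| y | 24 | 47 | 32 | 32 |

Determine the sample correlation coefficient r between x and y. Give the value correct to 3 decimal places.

n = 4, Σx = 61, Σy = 135, Σx² = 1007, Σy² = 4833, Σxy = 1919
nΣxy − ΣxΣy = 7676 − 8235 = -559
nΣx² − (Σx)² = 4028 − 3721 = 307; nΣy² − (Σy)² = 19332 − 18225 = 1107
r = -559 / √(307 × 1107) = -559 / 582.9657 ≈ -0.959

-0.959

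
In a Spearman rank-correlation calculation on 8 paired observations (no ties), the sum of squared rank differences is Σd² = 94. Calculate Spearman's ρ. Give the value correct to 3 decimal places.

-0.119

ρ = 1 − 6Σd² / [n(n²−1)] = 1 − 6×94 / (8×63)
  = 1 − 564/504 = 1 − 1.1190 ≈ -0.119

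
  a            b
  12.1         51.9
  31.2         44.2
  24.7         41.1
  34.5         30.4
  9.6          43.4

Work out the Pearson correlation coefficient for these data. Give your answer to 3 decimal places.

-0.702

n = 5, Σa = 112.1, Σb = 211, Σa² = 3012.35, Σb² = 9144.18, Σab = 4487.64
nΣab − ΣaΣb = 22438.2 − 23653.1 = -1214.9
nΣa² − (Σa)² = 15061.75 − 12566.41 = 2495.34; nΣb² − (Σb)² = 45720.9 − 44521 = 1199.9
r = -1214.9 / √(2495.34 × 1199.9) = -1214.9 / 1730.3637 ≈ -0.702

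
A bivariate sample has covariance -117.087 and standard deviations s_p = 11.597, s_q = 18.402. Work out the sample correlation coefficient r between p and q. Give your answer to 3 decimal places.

-0.549

r = Cov(p,q) / (s_p · s_q) = -117.087 / (11.597 × 18.402)
  = -117.087 / 213.4080 ≈ -0.549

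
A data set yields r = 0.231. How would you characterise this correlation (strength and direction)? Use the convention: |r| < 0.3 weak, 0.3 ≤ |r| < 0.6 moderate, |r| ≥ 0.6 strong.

r = 0.231 > 0 so the relationship is positive.
|r| = 0.231, which falls in the weak range.

weak positive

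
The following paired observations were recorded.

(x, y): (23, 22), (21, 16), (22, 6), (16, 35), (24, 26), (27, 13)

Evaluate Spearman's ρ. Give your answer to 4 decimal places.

Rank x: 4, 2, 3, 1, 5, 6
Rank y: 4, 3, 1, 6, 5, 2
d = rank(x) − rank(y): 0, -1, 2, -5, 0, 4; Σd² = 46
ρ = 1 − 6Σd² / [n(n²−1)] = 1 − 6×46 / (6×35) = 1 − 276/210 ≈ -0.3143

-0.3143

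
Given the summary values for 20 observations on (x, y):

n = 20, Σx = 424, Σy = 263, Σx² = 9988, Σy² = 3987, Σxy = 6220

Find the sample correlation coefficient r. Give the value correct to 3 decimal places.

r = (nΣxy − ΣxΣy) / √[(nΣx² − (Σx)²)(nΣy² − (Σy)²)]
Numerator: 20×6220 − 424×263 = 12888
Denominator: √[(199760 − 179776)(79740 − 69169)] = √[19984 × 10571] = 14534.4716
r = 12888 / 14534.4716 ≈ 0.887

0.887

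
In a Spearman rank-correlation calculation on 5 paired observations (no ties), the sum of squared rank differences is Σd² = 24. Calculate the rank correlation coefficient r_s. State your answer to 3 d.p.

-0.200

ρ = 1 − 6Σd² / [n(n²−1)] = 1 − 6×24 / (5×24)
  = 1 − 144/120 = 1 − 1.2000 ≈ -0.200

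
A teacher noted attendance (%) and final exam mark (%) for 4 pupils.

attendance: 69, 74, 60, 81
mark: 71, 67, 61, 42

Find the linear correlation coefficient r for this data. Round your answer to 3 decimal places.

-0.564

n = 4, Σx = 284, Σy = 241, Σx² = 20398, Σy² = 15015, Σxy = 16919
nΣxy − ΣxΣy = 67676 − 68444 = -768
nΣx² − (Σx)² = 81592 − 80656 = 936; nΣy² − (Σy)² = 60060 − 58081 = 1979
r = -768 / √(936 × 1979) = -768 / 1361.0084 ≈ -0.564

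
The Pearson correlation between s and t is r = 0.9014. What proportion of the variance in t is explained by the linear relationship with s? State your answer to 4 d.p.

0.8125

r² = (0.9014)² = 0.8125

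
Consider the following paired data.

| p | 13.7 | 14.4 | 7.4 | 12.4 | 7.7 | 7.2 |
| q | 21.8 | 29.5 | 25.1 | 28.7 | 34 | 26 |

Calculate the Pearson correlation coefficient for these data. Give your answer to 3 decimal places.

-0.196

n = 6, Σp = 62.8, Σq = 165.1, Σp² = 714.7, Σq² = 4631.19, Σpq = 1714.08
nΣpq − ΣpΣq = 10284.48 − 10368.28 = -83.8
nΣp² − (Σp)² = 4288.2 − 3943.84 = 344.36; nΣq² − (Σq)² = 27787.14 − 27258.01 = 529.13
r = -83.8 / √(344.36 × 529.13) = -83.8 / 426.8620 ≈ -0.196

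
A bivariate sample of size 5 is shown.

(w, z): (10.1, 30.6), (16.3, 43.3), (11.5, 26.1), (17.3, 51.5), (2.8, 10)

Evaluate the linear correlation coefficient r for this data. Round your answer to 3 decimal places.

n = 5, Σw = 58, Σz = 161.5, Σw² = 807.08, Σz² = 6244.71, Σwz = 2233.95
nΣwz − ΣwΣz = 11169.75 − 9367 = 1802.75
nΣw² − (Σw)² = 4035.4 − 3364 = 671.4; nΣz² − (Σz)² = 31223.55 − 26082.25 = 5141.3
r = 1802.75 / √(671.4 × 5141.3) = 1802.75 / 1857.9206 ≈ 0.970

0.970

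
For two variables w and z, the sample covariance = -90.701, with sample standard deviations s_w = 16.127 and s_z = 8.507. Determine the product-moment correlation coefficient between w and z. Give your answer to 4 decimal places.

-0.6611

r = Cov(w,z) / (s_w · s_z) = -90.701 / (16.127 × 8.507)
  = -90.701 / 137.1924 ≈ -0.6611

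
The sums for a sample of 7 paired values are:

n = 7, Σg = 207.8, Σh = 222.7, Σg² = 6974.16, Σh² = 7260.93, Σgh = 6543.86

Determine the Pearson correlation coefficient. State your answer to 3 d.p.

-0.178

r = (nΣgh − ΣgΣh) / √[(nΣg² − (Σg)²)(nΣh² − (Σh)²)]
Numerator: 7×6543.86 − 207.8×222.7 = -470.04
Denominator: √[(48819.12 − 43180.84)(50826.51 − 49595.29)] = √[5638.28 × 1231.22] = 2634.7605
r = -470.04 / 2634.7605 ≈ -0.178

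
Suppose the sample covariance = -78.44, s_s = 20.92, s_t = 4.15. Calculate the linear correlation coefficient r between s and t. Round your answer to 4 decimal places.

-0.9035

r = Cov(s,t) / (s_s · s_t) = -78.44 / (20.92 × 4.15)
  = -78.44 / 86.8180 ≈ -0.9035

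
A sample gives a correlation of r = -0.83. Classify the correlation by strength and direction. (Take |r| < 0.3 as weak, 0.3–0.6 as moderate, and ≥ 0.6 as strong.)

r = -0.83 < 0 so the relationship is negative.
|r| = 0.83, which falls in the strong range.

strong negative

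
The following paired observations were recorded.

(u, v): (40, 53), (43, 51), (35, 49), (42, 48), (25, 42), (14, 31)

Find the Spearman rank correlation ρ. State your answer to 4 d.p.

Rank u: 4, 6, 3, 5, 2, 1
Rank v: 6, 5, 4, 3, 2, 1
d = rank(u) − rank(v): -2, 1, -1, 2, 0, 0; Σd² = 10
ρ = 1 − 6Σd² / [n(n²−1)] = 1 − 6×10 / (6×35) = 1 − 60/210 ≈ 0.7143

0.7143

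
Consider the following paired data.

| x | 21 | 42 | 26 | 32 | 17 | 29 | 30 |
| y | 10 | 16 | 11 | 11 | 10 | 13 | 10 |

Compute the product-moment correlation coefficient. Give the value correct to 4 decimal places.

n = 7, Σx = 197, Σy = 81, Σx² = 5935, Σy² = 967, Σxy = 2367
nΣxy − ΣxΣy = 16569 − 15957 = 612
nΣx² − (Σx)² = 41545 − 38809 = 2736; nΣy² − (Σy)² = 6769 − 6561 = 208
r = 612 / √(2736 × 208) = 612 / 754.3792 ≈ 0.8113

0.8113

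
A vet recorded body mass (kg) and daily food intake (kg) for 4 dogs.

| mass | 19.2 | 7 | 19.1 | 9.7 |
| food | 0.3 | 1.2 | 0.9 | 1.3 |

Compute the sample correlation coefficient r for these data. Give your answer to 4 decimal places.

-0.8089

n = 4, Σx = 55, Σy = 3.7, Σx² = 876.54, Σy² = 4.03, Σxy = 43.96
nΣxy − ΣxΣy = 175.84 − 203.5 = -27.66
nΣx² − (Σx)² = 3506.16 − 3025 = 481.16; nΣy² − (Σy)² = 16.12 − 13.69 = 2.43
r = -27.66 / √(481.16 × 2.43) = -27.66 / 34.1938 ≈ -0.8089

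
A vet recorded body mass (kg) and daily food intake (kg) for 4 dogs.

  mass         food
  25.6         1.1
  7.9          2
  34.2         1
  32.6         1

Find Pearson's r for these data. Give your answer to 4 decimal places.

n = 4, Σx = 100.3, Σy = 5.1, Σx² = 2950.17, Σy² = 7.21, Σxy = 110.76
nΣxy − ΣxΣy = 443.04 − 511.53 = -68.49
nΣx² − (Σx)² = 11800.68 − 10060.09 = 1740.59; nΣy² − (Σy)² = 28.84 − 26.01 = 2.83
r = -68.49 / √(1740.59 × 2.83) = -68.49 / 70.1845 ≈ -0.9759

-0.9759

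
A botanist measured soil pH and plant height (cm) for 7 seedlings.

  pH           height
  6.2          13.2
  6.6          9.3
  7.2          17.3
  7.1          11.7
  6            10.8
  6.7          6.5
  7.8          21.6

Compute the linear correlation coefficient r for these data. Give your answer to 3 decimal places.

n = 7, Σx = 47.6, Σy = 90.4, Σx² = 325.98, Σy² = 1322.36, Σxy = 627.68
nΣxy − ΣxΣy = 4393.76 − 4303.04 = 90.72
nΣx² − (Σx)² = 2281.86 − 2265.76 = 16.1; nΣy² − (Σy)² = 9256.52 − 8172.16 = 1084.36
r = 90.72 / √(16.1 × 1084.36) = 90.72 / 132.1295 ≈ 0.687

0.687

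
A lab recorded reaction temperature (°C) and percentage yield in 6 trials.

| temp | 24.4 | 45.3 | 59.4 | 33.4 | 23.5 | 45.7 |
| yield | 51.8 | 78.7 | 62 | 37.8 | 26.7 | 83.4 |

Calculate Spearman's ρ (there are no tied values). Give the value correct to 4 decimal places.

0.7714

Rank temp: 2, 4, 6, 3, 1, 5
Rank yield: 3, 5, 4, 2, 1, 6
d = rank(temp) − rank(yield): -1, -1, 2, 1, 0, -1; Σd² = 8
ρ = 1 − 6Σd² / [n(n²−1)] = 1 − 6×8 / (6×35) = 1 − 48/210 ≈ 0.7714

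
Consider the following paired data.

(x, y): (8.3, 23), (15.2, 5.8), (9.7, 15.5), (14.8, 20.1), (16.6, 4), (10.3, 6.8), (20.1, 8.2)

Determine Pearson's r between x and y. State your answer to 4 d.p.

n = 7, Σx = 95, Σy = 83.4, Σx² = 1398.72, Σy² = 1336.38, Σxy = 1028.15
nΣxy − ΣxΣy = 7197.05 − 7923 = -725.95
nΣx² − (Σx)² = 9791.04 − 9025 = 766.04; nΣy² − (Σy)² = 9354.66 − 6955.56 = 2399.1
r = -725.95 / √(766.04 × 2399.1) = -725.95 / 1355.6572 ≈ -0.5355

-0.5355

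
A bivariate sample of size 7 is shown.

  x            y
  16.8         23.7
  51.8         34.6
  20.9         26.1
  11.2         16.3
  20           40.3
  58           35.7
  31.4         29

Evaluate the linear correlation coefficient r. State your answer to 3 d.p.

0.598

n = 7, Σx = 210.1, Σy = 205.7, Σx² = 8277.69, Σy² = 6445.33, Σxy = 6705.69
nΣxy − ΣxΣy = 46939.83 − 43217.57 = 3722.26
nΣx² − (Σx)² = 57943.83 − 44142.01 = 13801.82; nΣy² − (Σy)² = 45117.31 − 42312.49 = 2804.82
r = 3722.26 / √(13801.82 × 2804.82) = 3722.26 / 6221.8663 ≈ 0.598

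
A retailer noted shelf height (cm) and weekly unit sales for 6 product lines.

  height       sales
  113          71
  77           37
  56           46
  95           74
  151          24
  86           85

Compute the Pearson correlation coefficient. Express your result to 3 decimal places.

n = 6, Σx = 578, Σy = 337, Σx² = 61056, Σy² = 21803, Σxy = 31412
nΣxy − ΣxΣy = 188472 − 194786 = -6314
nΣx² − (Σx)² = 366336 − 334084 = 32252; nΣy² − (Σy)² = 130818 − 113569 = 17249
r = -6314 / √(32252 × 17249) = -6314 / 23586.3254 ≈ -0.268

-0.268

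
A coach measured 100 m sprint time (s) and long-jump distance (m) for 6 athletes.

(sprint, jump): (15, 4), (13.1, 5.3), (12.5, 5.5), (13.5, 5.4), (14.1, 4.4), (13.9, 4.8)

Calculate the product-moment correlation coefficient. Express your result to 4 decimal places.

-0.9354

n = 6, Σx = 82.1, Σy = 29.4, Σx² = 1127.13, Σy² = 145.9, Σxy = 399.84
nΣxy − ΣxΣy = 2399.04 − 2413.74 = -14.7
nΣx² − (Σx)² = 6762.78 − 6740.41 = 22.37; nΣy² − (Σy)² = 875.4 − 864.36 = 11.04
r = -14.7 / √(22.37 × 11.04) = -14.7 / 15.7151 ≈ -0.9354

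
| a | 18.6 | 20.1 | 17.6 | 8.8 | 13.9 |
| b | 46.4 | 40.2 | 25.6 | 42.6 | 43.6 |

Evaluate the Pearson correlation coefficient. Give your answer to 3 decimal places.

-0.217

n = 5, Σa = 79, Σb = 198.4, Σa² = 1330.38, Σb² = 8140.08, Σab = 3102.54
nΣab − ΣaΣb = 15512.7 − 15673.6 = -160.9
nΣa² − (Σa)² = 6651.9 − 6241 = 410.9; nΣb² − (Σb)² = 40700.4 − 39362.56 = 1337.84
r = -160.9 / √(410.9 × 1337.84) = -160.9 / 741.4300 ≈ -0.217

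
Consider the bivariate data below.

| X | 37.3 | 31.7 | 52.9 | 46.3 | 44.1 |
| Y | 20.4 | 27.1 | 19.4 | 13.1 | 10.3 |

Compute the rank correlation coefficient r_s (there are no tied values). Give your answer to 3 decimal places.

Rank X: 2, 1, 5, 4, 3
Rank Y: 4, 5, 3, 2, 1
d = rank(X) − rank(Y): -2, -4, 2, 2, 2; Σd² = 32
ρ = 1 − 6Σd² / [n(n²−1)] = 1 − 6×32 / (5×24) = 1 − 192/120 ≈ -0.600

-0.600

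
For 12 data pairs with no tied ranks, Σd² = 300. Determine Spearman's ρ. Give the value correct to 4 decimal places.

ρ = 1 − 6Σd² / [n(n²−1)] = 1 − 6×300 / (12×143)
  = 1 − 1800/1716 = 1 − 1.04895 ≈ -0.0490

-0.0490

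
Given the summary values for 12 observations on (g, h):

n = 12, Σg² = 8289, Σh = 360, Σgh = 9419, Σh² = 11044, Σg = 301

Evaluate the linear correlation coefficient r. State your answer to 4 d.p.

0.9161

r = (nΣgh − ΣgΣh) / √[(nΣg² − (Σg)²)(nΣh² − (Σh)²)]
Numerator: 12×9419 − 301×360 = 4668
Denominator: √[(99468 − 90601)(132528 − 129600)] = √[8867 × 2928] = 5095.3485
r = 4668 / 5095.3485 ≈ 0.9161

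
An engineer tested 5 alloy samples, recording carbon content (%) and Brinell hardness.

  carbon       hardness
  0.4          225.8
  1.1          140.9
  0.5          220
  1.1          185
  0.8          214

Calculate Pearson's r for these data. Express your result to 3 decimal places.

n = 5, Σx = 3.9, Σy = 985.7, Σx² = 3.47, Σy² = 199259.45, Σxy = 730.01
nΣxy − ΣxΣy = 3650.05 − 3844.23 = -194.18
nΣx² − (Σx)² = 17.35 − 15.21 = 2.14; nΣy² − (Σy)² = 996297.25 − 971604.49 = 24692.76
r = -194.18 / √(2.14 × 24692.76) = -194.18 / 229.8750 ≈ -0.845

-0.845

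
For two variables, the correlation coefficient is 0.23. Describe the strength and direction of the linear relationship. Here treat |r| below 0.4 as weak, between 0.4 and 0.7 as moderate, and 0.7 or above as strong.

weak positive

r = 0.23 > 0 so the relationship is positive.
|r| = 0.23, which falls in the weak range.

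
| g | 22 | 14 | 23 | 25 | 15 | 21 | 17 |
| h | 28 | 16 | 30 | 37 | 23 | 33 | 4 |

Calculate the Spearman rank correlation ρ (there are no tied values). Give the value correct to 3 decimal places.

Rank g: 5, 1, 6, 7, 2, 4, 3
Rank h: 4, 2, 5, 7, 3, 6, 1
d = rank(g) − rank(h): 1, -1, 1, 0, -1, -2, 2; Σd² = 12
ρ = 1 − 6Σd² / [n(n²−1)] = 1 − 6×12 / (7×48) = 1 − 72/336 ≈ 0.786

0.786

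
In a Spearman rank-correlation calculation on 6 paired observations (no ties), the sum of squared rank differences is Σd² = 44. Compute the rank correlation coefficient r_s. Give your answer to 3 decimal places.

ρ = 1 − 6Σd² / [n(n²−1)] = 1 − 6×44 / (6×35)
  = 1 − 264/210 = 1 − 1.2571 ≈ -0.257

-0.257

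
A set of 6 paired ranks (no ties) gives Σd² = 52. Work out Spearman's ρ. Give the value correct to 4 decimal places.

ρ = 1 − 6Σd² / [n(n²−1)] = 1 − 6×52 / (6×35)
  = 1 − 312/210 = 1 − 1.48571 ≈ -0.4857

-0.4857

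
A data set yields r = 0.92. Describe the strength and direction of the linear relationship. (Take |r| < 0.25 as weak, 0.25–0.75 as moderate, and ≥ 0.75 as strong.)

strong positive

r = 0.92 > 0 so the relationship is positive.
|r| = 0.92, which falls in the strong range.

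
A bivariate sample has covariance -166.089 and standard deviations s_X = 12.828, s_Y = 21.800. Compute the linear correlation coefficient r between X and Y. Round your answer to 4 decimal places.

-0.5939

r = Cov(X,Y) / (s_X · s_Y) = -166.089 / (12.828 × 21.800)
  = -166.089 / 279.6504 ≈ -0.5939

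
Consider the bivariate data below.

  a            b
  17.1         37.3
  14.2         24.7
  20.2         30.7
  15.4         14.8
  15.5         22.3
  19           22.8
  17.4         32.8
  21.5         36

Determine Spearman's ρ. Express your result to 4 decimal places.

Rank a: 4, 1, 7, 2, 3, 6, 5, 8
Rank b: 8, 4, 5, 1, 2, 3, 6, 7
d = rank(a) − rank(b): -4, -3, 2, 1, 1, 3, -1, 1; Σd² = 42
ρ = 1 − 6Σd² / [n(n²−1)] = 1 − 6×42 / (8×63) = 1 − 252/504 ≈ 0.5000

0.5000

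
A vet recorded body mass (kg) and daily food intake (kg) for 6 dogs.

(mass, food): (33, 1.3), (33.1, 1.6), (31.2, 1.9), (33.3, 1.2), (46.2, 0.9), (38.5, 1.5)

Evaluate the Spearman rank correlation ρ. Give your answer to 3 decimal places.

Rank mass: 2, 3, 1, 4, 6, 5
Rank food: 3, 5, 6, 2, 1, 4
d = rank(mass) − rank(food): -1, -2, -5, 2, 5, 1; Σd² = 60
ρ = 1 − 6Σd² / [n(n²−1)] = 1 − 6×60 / (6×35) = 1 − 360/210 ≈ -0.714

-0.714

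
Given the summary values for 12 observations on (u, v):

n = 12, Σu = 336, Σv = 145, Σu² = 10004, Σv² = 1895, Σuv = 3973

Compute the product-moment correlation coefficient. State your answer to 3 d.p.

-0.298

r = (nΣuv − ΣuΣv) / √[(nΣu² − (Σu)²)(nΣv² − (Σv)²)]
Numerator: 12×3973 − 336×145 = -1044
Denominator: √[(120048 − 112896)(22740 − 21025)] = √[7152 × 1715] = 3502.2393
r = -1044 / 3502.2393 ≈ -0.298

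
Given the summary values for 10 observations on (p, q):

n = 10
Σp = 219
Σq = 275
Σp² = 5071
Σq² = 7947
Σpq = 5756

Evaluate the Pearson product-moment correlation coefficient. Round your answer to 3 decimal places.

-0.820

r = (nΣpq − ΣpΣq) / √[(nΣp² − (Σp)²)(nΣq² − (Σq)²)]
Numerator: 10×5756 − 219×275 = -2665
Denominator: √[(50710 − 47961)(79470 − 75625)] = √[2749 × 3845] = 3251.1390
r = -2665 / 3251.1390 ≈ -0.820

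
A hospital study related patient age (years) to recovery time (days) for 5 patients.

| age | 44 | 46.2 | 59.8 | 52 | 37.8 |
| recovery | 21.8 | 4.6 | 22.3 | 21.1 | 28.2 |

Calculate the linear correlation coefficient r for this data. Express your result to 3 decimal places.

n = 5, Σx = 239.8, Σy = 98, Σx² = 11779.32, Σy² = 2234.14, Σxy = 4668.42
nΣxy − ΣxΣy = 23342.1 − 23500.4 = -158.3
nΣx² − (Σx)² = 58896.6 − 57504.04 = 1392.56; nΣy² − (Σy)² = 11170.7 − 9604 = 1566.7
r = -158.3 / √(1392.56 × 1566.7) = -158.3 / 1477.0659 ≈ -0.107

-0.107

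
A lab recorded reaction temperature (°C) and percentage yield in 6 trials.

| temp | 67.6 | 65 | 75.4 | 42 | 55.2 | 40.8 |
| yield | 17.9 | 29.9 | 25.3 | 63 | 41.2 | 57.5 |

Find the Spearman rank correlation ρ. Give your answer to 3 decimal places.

-0.886

Rank temp: 5, 4, 6, 2, 3, 1
Rank yield: 1, 3, 2, 6, 4, 5
d = rank(temp) − rank(yield): 4, 1, 4, -4, -1, -4; Σd² = 66
ρ = 1 − 6Σd² / [n(n²−1)] = 1 − 6×66 / (6×35) = 1 − 396/210 ≈ -0.886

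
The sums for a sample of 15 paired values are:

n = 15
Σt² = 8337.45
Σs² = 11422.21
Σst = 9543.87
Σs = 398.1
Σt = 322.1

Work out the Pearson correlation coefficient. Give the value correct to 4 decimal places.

r = (nΣst − ΣsΣt) / √[(nΣs² − (Σs)²)(nΣt² − (Σt)²)]
Numerator: 15×9543.87 − 398.1×322.1 = 14930.04
Denominator: √[(171333.15 − 158483.61)(125061.75 − 103748.41)] = √[12849.54 × 21313.34] = 16548.9158
r = 14930.04 / 16548.9158 ≈ 0.9022

0.9022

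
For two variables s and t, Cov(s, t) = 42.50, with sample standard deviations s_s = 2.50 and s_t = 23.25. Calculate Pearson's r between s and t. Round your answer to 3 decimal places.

0.731

r = Cov(s,t) / (s_s · s_t) = 42.50 / (2.50 × 23.25)
  = 42.50 / 58.1250 ≈ 0.731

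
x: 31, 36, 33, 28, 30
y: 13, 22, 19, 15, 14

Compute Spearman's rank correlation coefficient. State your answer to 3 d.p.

Rank x: 3, 5, 4, 1, 2
Rank y: 1, 5, 4, 3, 2
d = rank(x) − rank(y): 2, 0, 0, -2, 0; Σd² = 8
ρ = 1 − 6Σd² / [n(n²−1)] = 1 − 6×8 / (5×24) = 1 − 48/120 ≈ 0.600

0.600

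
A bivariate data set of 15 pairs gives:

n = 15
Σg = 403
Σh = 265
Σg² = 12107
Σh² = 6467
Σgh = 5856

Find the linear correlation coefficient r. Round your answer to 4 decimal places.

r = (nΣgh − ΣgΣh) / √[(nΣg² − (Σg)²)(nΣh² − (Σh)²)]
Numerator: 15×5856 − 403×265 = -18955
Denominator: √[(181605 − 162409)(97005 − 70225)] = √[19196 × 26780] = 22673.0871
r = -18955 / 22673.0871 ≈ -0.8360

-0.8360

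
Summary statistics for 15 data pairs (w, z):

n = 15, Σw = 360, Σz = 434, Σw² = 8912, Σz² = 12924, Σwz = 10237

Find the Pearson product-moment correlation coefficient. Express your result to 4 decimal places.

-0.5666

r = (nΣwz − ΣwΣz) / √[(nΣw² − (Σw)²)(nΣz² − (Σz)²)]
Numerator: 15×10237 − 360×434 = -2685
Denominator: √[(133680 − 129600)(193860 − 188356)] = √[4080 × 5504] = 4738.8100
r = -2685 / 4738.8100 ≈ -0.5666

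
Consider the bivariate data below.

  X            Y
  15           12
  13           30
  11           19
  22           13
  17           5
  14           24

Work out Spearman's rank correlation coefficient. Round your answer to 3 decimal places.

-0.657

Rank X: 4, 2, 1, 6, 5, 3
Rank Y: 2, 6, 4, 3, 1, 5
d = rank(X) − rank(Y): 2, -4, -3, 3, 4, -2; Σd² = 58
ρ = 1 − 6Σd² / [n(n²−1)] = 1 − 6×58 / (6×35) = 1 − 348/210 ≈ -0.657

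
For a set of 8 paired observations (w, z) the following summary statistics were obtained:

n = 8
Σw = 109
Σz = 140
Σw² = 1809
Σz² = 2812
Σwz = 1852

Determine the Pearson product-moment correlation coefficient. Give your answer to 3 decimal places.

r = (nΣwz − ΣwΣz) / √[(nΣw² − (Σw)²)(nΣz² − (Σz)²)]
Numerator: 8×1852 − 109×140 = -444
Denominator: √[(14472 − 11881)(22496 − 19600)] = √[2591 × 2896] = 2739.2583
r = -444 / 2739.2583 ≈ -0.162

-0.162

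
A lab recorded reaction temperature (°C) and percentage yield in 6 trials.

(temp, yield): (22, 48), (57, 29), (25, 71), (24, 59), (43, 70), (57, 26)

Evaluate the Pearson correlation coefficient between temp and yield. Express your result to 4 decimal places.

n = 6, Σx = 228, Σy = 303, Σx² = 10032, Σy² = 17243, Σxy = 10392
nΣxy − ΣxΣy = 62352 − 69084 = -6732
nΣx² − (Σx)² = 60192 − 51984 = 8208; nΣy² − (Σy)² = 103458 − 91809 = 11649
r = -6732 / √(8208 × 11649) = -6732 / 9778.2919 ≈ -0.6885

-0.6885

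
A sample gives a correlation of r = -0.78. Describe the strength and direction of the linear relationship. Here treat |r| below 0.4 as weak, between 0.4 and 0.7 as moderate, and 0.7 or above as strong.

strong negative

r = -0.78 < 0 so the relationship is negative.
|r| = 0.78, which falls in the strong range.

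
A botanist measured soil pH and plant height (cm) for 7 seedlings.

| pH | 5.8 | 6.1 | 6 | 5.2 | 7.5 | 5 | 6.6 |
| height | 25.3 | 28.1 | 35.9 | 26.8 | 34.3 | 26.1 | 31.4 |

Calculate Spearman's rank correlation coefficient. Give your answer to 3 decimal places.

Rank pH: 3, 5, 4, 2, 7, 1, 6
Rank height: 1, 4, 7, 3, 6, 2, 5
d = rank(pH) − rank(height): 2, 1, -3, -1, 1, -1, 1; Σd² = 18
ρ = 1 − 6Σd² / [n(n²−1)] = 1 − 6×18 / (7×48) = 1 − 108/336 ≈ 0.679

0.679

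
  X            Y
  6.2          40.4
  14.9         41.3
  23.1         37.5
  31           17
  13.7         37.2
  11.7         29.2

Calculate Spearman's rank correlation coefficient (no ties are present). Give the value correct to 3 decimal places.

-0.314

Rank X: 1, 4, 5, 6, 3, 2
Rank Y: 5, 6, 4, 1, 3, 2
d = rank(X) − rank(Y): -4, -2, 1, 5, 0, 0; Σd² = 46
ρ = 1 − 6Σd² / [n(n²−1)] = 1 − 6×46 / (6×35) = 1 − 276/210 ≈ -0.314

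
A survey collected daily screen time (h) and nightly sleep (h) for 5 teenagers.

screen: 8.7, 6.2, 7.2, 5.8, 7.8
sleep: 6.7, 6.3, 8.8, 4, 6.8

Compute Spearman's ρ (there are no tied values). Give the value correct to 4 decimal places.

Rank screen: 5, 2, 3, 1, 4
Rank sleep: 3, 2, 5, 1, 4
d = rank(screen) − rank(sleep): 2, 0, -2, 0, 0; Σd² = 8
ρ = 1 − 6Σd² / [n(n²−1)] = 1 − 6×8 / (5×24) = 1 − 48/120 ≈ 0.6000

0.6000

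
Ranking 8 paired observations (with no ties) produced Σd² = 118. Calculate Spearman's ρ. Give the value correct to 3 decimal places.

-0.405

ρ = 1 − 6Σd² / [n(n²−1)] = 1 − 6×118 / (8×63)
  = 1 − 708/504 = 1 − 1.4048 ≈ -0.405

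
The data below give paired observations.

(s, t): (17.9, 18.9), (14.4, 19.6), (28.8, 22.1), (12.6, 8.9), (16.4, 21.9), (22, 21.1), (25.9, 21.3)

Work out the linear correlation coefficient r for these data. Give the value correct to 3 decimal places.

0.630

n = 7, Σs = 138, Σt = 133.8, Σs² = 2939.74, Σt² = 2687.5, Σst = 2744.2
nΣst − ΣsΣt = 19209.4 − 18464.4 = 745
nΣs² − (Σs)² = 20578.18 − 19044 = 1534.18; nΣt² − (Σt)² = 18812.5 − 17902.44 = 910.06
r = 745 / √(1534.18 × 910.06) = 745 / 1181.6073 ≈ 0.630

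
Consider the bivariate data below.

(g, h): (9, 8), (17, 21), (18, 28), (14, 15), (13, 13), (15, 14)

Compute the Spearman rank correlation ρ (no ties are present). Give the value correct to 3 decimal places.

Rank g: 1, 5, 6, 3, 2, 4
Rank h: 1, 5, 6, 4, 2, 3
d = rank(g) − rank(h): 0, 0, 0, -1, 0, 1; Σd² = 2
ρ = 1 − 6Σd² / [n(n²−1)] = 1 − 6×2 / (6×35) = 1 − 12/210 ≈ 0.943

0.943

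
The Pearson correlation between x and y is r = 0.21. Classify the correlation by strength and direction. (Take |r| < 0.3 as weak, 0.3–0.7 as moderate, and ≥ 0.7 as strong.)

r = 0.21 > 0 so the relationship is positive.
|r| = 0.21, which falls in the weak range.

weak positive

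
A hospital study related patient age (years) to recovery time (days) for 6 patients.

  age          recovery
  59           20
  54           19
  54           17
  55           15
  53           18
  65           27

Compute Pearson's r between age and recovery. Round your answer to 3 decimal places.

n = 6, Σx = 340, Σy = 116, Σx² = 19372, Σy² = 2328, Σxy = 6658
nΣxy − ΣxΣy = 39948 − 39440 = 508
nΣx² − (Σx)² = 116232 − 115600 = 632; nΣy² − (Σy)² = 13968 − 13456 = 512
r = 508 / √(632 × 512) = 508 / 568.8444 ≈ 0.893

0.893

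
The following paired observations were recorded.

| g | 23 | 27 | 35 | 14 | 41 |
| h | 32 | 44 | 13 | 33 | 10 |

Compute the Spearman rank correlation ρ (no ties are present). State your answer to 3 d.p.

Rank g: 2, 3, 4, 1, 5
Rank h: 3, 5, 2, 4, 1
d = rank(g) − rank(h): -1, -2, 2, -3, 4; Σd² = 34
ρ = 1 − 6Σd² / [n(n²−1)] = 1 − 6×34 / (5×24) = 1 − 204/120 ≈ -0.700

-0.700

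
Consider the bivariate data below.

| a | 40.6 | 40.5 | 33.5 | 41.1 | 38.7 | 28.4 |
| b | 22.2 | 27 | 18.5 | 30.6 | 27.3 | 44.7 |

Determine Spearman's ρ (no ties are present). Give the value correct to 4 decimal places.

-0.0857

Rank a: 5, 4, 2, 6, 3, 1
Rank b: 2, 3, 1, 5, 4, 6
d = rank(a) − rank(b): 3, 1, 1, 1, -1, -5; Σd² = 38
ρ = 1 − 6Σd² / [n(n²−1)] = 1 − 6×38 / (6×35) = 1 − 228/210 ≈ -0.0857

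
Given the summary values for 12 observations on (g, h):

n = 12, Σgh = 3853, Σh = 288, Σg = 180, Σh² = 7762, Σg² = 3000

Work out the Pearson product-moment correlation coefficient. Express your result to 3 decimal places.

-0.925

r = (nΣgh − ΣgΣh) / √[(nΣg² − (Σg)²)(nΣh² − (Σh)²)]
Numerator: 12×3853 − 180×288 = -5604
Denominator: √[(36000 − 32400)(93144 − 82944)] = √[3600 × 10200] = 6059.7030
r = -5604 / 6059.7030 ≈ -0.925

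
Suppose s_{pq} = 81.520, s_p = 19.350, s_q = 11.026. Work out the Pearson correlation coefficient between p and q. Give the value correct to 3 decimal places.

r = Cov(p,q) / (s_p · s_q) = 81.520 / (19.350 × 11.026)
  = 81.520 / 213.3531 ≈ 0.382

0.382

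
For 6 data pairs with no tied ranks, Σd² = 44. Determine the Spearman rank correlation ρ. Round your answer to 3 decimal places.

ρ = 1 − 6Σd² / [n(n²−1)] = 1 − 6×44 / (6×35)
  = 1 − 264/210 = 1 − 1.2571 ≈ -0.257

-0.257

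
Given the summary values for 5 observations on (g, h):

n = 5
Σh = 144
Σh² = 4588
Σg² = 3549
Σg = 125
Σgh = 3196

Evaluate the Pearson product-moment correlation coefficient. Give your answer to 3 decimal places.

r = (nΣgh − ΣgΣh) / √[(nΣg² − (Σg)²)(nΣh² − (Σh)²)]
Numerator: 5×3196 − 125×144 = -2020
Denominator: √[(17745 − 15625)(22940 − 20736)] = √[2120 × 2204] = 2161.5920
r = -2020 / 2161.5920 ≈ -0.934

-0.934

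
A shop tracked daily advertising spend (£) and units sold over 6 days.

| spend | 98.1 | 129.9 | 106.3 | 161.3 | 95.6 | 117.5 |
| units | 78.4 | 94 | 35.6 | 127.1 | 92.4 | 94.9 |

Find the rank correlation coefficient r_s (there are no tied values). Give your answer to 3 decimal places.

Rank spend: 2, 5, 3, 6, 1, 4
Rank units: 2, 4, 1, 6, 3, 5
d = rank(spend) − rank(units): 0, 1, 2, 0, -2, -1; Σd² = 10
ρ = 1 − 6Σd² / [n(n²−1)] = 1 − 6×10 / (6×35) = 1 − 60/210 ≈ 0.714

0.714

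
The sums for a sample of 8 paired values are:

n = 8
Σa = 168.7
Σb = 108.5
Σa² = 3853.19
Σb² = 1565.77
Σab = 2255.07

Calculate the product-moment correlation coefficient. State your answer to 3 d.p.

-0.197

r = (nΣab − ΣaΣb) / √[(nΣa² − (Σa)²)(nΣb² − (Σb)²)]
Numerator: 8×2255.07 − 168.7×108.5 = -263.39
Denominator: √[(30825.52 − 28459.69)(12526.16 − 11772.25)] = √[2365.83 × 753.91] = 1335.5235
r = -263.39 / 1335.5235 ≈ -0.197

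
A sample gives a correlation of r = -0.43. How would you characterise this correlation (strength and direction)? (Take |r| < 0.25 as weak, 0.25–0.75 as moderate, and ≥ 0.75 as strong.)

r = -0.43 < 0 so the relationship is negative.
|r| = 0.43, which falls in the moderate range.

moderate negative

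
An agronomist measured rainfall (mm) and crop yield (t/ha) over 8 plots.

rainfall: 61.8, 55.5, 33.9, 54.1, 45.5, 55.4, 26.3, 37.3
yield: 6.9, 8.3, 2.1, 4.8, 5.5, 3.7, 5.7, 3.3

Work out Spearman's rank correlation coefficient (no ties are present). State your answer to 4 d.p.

0.5238

Rank rainfall: 8, 7, 2, 5, 4, 6, 1, 3
Rank yield: 7, 8, 1, 4, 5, 3, 6, 2
d = rank(rainfall) − rank(yield): 1, -1, 1, 1, -1, 3, -5, 1; Σd² = 40
ρ = 1 − 6Σd² / [n(n²−1)] = 1 − 6×40 / (8×63) = 1 − 240/504 ≈ 0.5238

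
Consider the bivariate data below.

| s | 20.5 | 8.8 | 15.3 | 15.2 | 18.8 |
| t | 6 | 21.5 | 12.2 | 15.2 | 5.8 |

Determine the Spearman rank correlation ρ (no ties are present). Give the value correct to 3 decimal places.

Rank s: 5, 1, 3, 2, 4
Rank t: 2, 5, 3, 4, 1
d = rank(s) − rank(t): 3, -4, 0, -2, 3; Σd² = 38
ρ = 1 − 6Σd² / [n(n²−1)] = 1 − 6×38 / (5×24) = 1 − 228/120 ≈ -0.900

-0.900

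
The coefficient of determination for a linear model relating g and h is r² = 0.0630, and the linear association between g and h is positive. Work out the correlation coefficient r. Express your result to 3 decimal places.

|r| = √0.0630 = 0.251
The association is positive, so r = 0.251.

0.251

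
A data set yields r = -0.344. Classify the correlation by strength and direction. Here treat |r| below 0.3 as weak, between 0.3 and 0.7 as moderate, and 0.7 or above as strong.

r = -0.344 < 0 so the relationship is negative.
|r| = 0.344, which falls in the moderate range.

moderate negative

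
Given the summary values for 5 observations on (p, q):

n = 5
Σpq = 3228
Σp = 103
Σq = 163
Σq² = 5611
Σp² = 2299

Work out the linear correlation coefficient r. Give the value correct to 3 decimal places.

r = (nΣpq − ΣpΣq) / √[(nΣp² − (Σp)²)(nΣq² − (Σq)²)]
Numerator: 5×3228 − 103×163 = -649
Denominator: √[(11495 − 10609)(28055 − 26569)] = √[886 × 1486] = 1147.4302
r = -649 / 1147.4302 ≈ -0.566

-0.566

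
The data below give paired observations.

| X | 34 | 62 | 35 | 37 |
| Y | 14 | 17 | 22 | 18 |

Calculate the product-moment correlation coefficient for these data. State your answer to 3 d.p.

n = 4, ΣX = 168, ΣY = 71, ΣX² = 7594, ΣY² = 1293, ΣXY = 2966
nΣXY − ΣXΣY = 11864 − 11928 = -64
nΣX² − (ΣX)² = 30376 − 28224 = 2152; nΣY² − (ΣY)² = 5172 − 5041 = 131
r = -64 / √(2152 × 131) = -64 / 530.9539 ≈ -0.121

-0.121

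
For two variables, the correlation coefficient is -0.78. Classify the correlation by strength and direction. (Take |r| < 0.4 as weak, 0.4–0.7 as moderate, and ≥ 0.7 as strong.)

strong negative

r = -0.78 < 0 so the relationship is negative.
|r| = 0.78, which falls in the strong range.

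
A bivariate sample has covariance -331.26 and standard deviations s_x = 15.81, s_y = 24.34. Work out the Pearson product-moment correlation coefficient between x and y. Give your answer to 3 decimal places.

r = Cov(x,y) / (s_x · s_y) = -331.26 / (15.81 × 24.34)
  = -331.26 / 384.8154 ≈ -0.861

-0.861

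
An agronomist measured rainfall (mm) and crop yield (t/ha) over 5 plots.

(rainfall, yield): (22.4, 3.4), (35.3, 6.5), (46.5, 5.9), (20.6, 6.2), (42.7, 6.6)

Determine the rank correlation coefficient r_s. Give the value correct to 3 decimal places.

0.200

Rank rainfall: 2, 3, 5, 1, 4
Rank yield: 1, 4, 2, 3, 5
d = rank(rainfall) − rank(yield): 1, -1, 3, -2, -1; Σd² = 16
ρ = 1 − 6Σd² / [n(n²−1)] = 1 − 6×16 / (5×24) = 1 − 96/120 ≈ 0.200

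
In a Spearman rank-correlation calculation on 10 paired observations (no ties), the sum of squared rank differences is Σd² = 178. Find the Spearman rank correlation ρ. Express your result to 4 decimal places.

ρ = 1 − 6Σd² / [n(n²−1)] = 1 − 6×178 / (10×99)
  = 1 − 1068/990 = 1 − 1.07879 ≈ -0.0788

-0.0788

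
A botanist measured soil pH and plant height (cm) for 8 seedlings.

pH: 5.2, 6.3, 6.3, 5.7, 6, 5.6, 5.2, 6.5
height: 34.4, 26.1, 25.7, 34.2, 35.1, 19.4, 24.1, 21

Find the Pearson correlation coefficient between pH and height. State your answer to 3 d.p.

-0.261

n = 8, Σx = 46.8, Σy = 220, Σx² = 275.56, Σy² = 6324.88, Σxy = 1281.22
nΣxy − ΣxΣy = 10249.76 − 10296 = -46.24
nΣx² − (Σx)² = 2204.48 − 2190.24 = 14.24; nΣy² − (Σy)² = 50599.04 − 48400 = 2199.04
r = -46.24 / √(14.24 × 2199.04) = -46.24 / 176.9586 ≈ -0.261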